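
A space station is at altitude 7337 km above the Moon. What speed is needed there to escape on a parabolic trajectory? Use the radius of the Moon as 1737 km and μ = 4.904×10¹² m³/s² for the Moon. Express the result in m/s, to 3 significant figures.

v_esc ≈ 1040 m/s

r = 1737 + 7337 = 9074.0 km = 9.0740×10⁶ m.
Escape speed v_esc = √(2μ/r) = √(2 × 4.904×10¹² / 9.074×10⁶) = √(1.081×10⁶) = 1040 m/s.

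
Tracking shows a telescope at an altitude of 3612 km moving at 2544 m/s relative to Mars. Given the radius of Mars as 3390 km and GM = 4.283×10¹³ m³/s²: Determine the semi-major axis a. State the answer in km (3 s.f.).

a ≈ 7430 km

r = 3390 + 3612 = 7002.0 km = 7.002×10⁶ m.
Vis-viva rearranged: 1/a = 2/r − v²/μ = 2.856×10⁻⁷ − 1.511×10⁻⁷ = 1.345×10⁻⁷ m⁻¹.
a = 7.434×10⁶ m = 7433.6 km.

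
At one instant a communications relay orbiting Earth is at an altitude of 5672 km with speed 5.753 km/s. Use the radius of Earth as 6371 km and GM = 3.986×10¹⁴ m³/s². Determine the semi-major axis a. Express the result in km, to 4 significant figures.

r = 6371 + 5672 = 12043 km = 1.204×10⁷ m.
Vis-viva rearranged: 1/a = 2/r − v²/μ = 1.661×10⁻⁷ − 8.303×10⁻⁸ = 8.304×10⁻⁸ m⁻¹.
a = 1.204×10⁷ m = 12043 km.

a ≈ 12040 km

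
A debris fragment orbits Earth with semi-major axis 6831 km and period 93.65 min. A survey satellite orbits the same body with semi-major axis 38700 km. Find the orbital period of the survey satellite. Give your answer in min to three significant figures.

Kepler's third law: T² ∝ a³, so T₂ = T₁ (a₂/a₁)^(3/2).
a₂/a₁ = 5.665, (a₂/a₁)^(3/2) = 13.48.
T₂ = 93.65 × 13.48 = 1263 min.

T₂ ≈ 1260 min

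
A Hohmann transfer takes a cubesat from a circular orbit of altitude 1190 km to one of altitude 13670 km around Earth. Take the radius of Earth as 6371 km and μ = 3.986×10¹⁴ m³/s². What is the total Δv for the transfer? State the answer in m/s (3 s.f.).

Δv_total ≈ 2650 m/s

r₁ = 6371 + 1190 = 7561.0 km = 7.5610×10⁶ m.
r₂ = 6371 + 13670 = 20041 km = 2.0041×10⁷ m.
Transfer ellipse a_t = (r₁ + r₂)/2 = 1.380×10⁷ m.
At r₁: circular v_c1 = √(μ/r₁) = 7261 m/s; transfer-perigee v_p = √[μ(2/r₁ − 1/a_t)] = 8750 m/s.
Δv₁ = v_p − v_c1 = 1489 m/s.
At r₂: circular v_c2 = √(μ/r₂) = 4460 m/s; transfer-apogee v_a = √[μ(2/r₂ − 1/a_t)] = 3301 m/s.
Δv₂ = v_c2 − v_a = 1159 m/s.
Total Δv = Δv₁ + Δv₂ = 2648 m/s.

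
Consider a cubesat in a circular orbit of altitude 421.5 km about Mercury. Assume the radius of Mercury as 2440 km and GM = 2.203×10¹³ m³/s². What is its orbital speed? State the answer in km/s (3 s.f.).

r = 2440 + 421.5 = 2861.5 km = 2.8615×10⁶ m.
For a circular orbit v = √(μ/r) = √(2.203×10¹³ / 2.862×10⁶) = √(7.699×10⁶) = 2775 m/s.
That is 2.775 km/s.

v ≈ 2.77 km/s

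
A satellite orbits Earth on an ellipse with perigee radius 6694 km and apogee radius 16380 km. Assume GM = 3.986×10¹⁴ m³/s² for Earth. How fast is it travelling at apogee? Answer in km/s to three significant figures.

v ≈ 3.76 km/s

Semi-major axis a = (r_p + r_a)/2 = 11537 km = 1.154×10⁷ m.
Vis-viva: v² = μ(2/r − 1/a) = 3.986×10¹⁴ × (1.221×10⁻⁷ − 8.668×10⁻⁸) = 1.412×10⁷ m²/s².
v = 3758 m/s = 3.758 km/s.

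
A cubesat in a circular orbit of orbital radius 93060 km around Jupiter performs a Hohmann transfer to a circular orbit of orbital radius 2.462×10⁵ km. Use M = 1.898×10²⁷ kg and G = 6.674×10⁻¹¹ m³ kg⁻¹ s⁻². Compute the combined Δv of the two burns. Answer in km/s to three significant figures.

μ = GM = 6.674×10⁻¹¹ × 1.898×10²⁷ = 1.267×10¹⁷ m³/s².
r₁ = 93060 km = 9.306×10⁷ m.
r₂ = 2.462×10⁵ km = 2.462×10⁸ m.
Transfer ellipse a_t = (r₁ + r₂)/2 = 1.696×10⁸ m.
At r₁: circular v_c1 = √(μ/r₁) = 36890 m/s; transfer-perijove v_p = √[μ(2/r₁ − 1/a_t)] = 44450 m/s.
Δv₁ = v_p − v_c1 = 7554 m/s.
At r₂: circular v_c2 = √(μ/r₂) = 22680 m/s; transfer-apojove v_a = √[μ(2/r₂ − 1/a_t)] = 16800 m/s.
Δv₂ = v_c2 − v_a = 5882 m/s.
Total Δv = Δv₁ + Δv₂ = 13440 m/s = 13.44 km/s.

Δv_total ≈ 13.4 km/s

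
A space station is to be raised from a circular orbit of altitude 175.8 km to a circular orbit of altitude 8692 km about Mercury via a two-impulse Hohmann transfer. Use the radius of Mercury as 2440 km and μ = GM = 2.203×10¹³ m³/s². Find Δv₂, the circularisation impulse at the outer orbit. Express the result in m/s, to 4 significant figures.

Δv ≈ 539.0 m/s

r₁ = 2440 + 175.8 = 2615.8 km = 2.6158×10⁶ m.
r₂ = 2440 + 8692 = 11132 km = 1.1132×10⁷ m.
Transfer ellipse a_t = (r₁ + r₂)/2 = 6.874×10⁶ m.
At r₁: circular v_c1 = √(μ/r₁) = 2902 m/s; transfer-periherm v_p = √[μ(2/r₁ − 1/a_t)] = 3693 m/s.
At r₂: circular v_c2 = √(μ/r₂) = 1407 m/s; transfer-apoherm v_a = √[μ(2/r₂ − 1/a_t)] = 867.8 m/s.
Δv₂ = v_c2 − v_a = 539.0 m/s.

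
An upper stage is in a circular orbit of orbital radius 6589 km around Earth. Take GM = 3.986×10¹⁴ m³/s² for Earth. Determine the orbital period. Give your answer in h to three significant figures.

T ≈ 1.48 h

r = 6589 km = 6.589×10⁶ m.
Kepler's third law: T = 2π√(r³/μ) = 2π√((6.589×10⁶)³ / 3.986×10¹⁴).
r³/μ = 7.177×10⁵ s², so T = 2π × 8.472×10² = 5.323×10³ s.
Converting: 5.323×10³ s ÷ 3600 = 1.479 h.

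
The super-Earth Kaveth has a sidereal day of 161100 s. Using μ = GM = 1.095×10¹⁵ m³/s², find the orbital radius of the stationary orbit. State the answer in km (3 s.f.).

r_sync ≈ 89600 km

A synchronous orbit has period T, so by Kepler's third law a = (μT²/4π²)^(1/3).
μT²/4π² = 1.095×10¹⁵ × (1.611×10⁵)² / 39.48 = 7.199×10²³ m³.
a = 8.962×10⁷ m = 89622 km.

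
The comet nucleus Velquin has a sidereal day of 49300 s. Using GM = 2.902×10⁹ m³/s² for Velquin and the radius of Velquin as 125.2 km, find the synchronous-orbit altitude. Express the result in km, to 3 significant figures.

A synchronous orbit has period T, so by Kepler's third law a = (μT²/4π²)^(1/3).
μT²/4π² = 2.902×10⁹ × (4.930×10⁴)² / 39.48 = 1.787×10¹⁷ m³.
a = 5.632×10⁵ m = 563.22 km.
Altitude h = a − R = 563.22 − 125.2 = 438.02 km.

h_sync ≈ 438 km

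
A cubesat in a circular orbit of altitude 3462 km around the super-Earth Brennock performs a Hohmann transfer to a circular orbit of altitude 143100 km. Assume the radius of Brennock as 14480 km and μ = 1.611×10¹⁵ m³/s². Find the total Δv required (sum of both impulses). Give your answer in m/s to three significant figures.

Δv_total ≈ 4970 m/s

r₁ = 14480 + 3462 = 17942 km = 1.7942×10⁷ m.
r₂ = 14480 + 143100 = 157580 km = 1.5758×10⁸ m.
Transfer ellipse a_t = (r₁ + r₂)/2 = 8.776×10⁷ m.
At r₁: circular v_c1 = √(μ/r₁) = 9476 m/s; transfer-periapsis v_p = √[μ(2/r₁ − 1/a_t)] = 12700 m/s.
Δv₁ = v_p − v_c1 = 3222 m/s.
At r₂: circular v_c2 = √(μ/r₂) = 3197 m/s; transfer-apoapsis v_a = √[μ(2/r₂ − 1/a_t)] = 1446 m/s.
Δv₂ = v_c2 − v_a = 1752 m/s.
Total Δv = Δv₁ + Δv₂ = 4973 m/s.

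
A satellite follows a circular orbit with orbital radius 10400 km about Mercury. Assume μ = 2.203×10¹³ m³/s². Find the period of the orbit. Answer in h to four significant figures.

T ≈ 12.47 h

r = 10400 km = 1.040×10⁷ m.
Kepler's third law: T = 2π√(r³/μ) = 2π√((1.040×10⁷)³ / 2.203×10¹³).
r³/μ = 5.106×10⁷ s², so T = 2π × 7.146×10³ = 4.490×10⁴ s.
Converting: 4.490×10⁴ s ÷ 3600 = 12.47 h.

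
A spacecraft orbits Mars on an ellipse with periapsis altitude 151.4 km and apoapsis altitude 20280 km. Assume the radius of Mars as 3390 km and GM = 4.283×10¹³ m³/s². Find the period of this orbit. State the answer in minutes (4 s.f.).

T ≈ 803.0 minutes

r_p = 3390 + 151.4 = 3541.4 km = 3.5414×10⁶ m.
r_a = 3390 + 20280 = 23670 km = 2.3670×10⁷ m.
Semi-major axis a = (r_p + r_a)/2 = (3541.4 + 23670)/2 = 13606 km = 1.361×10⁷ m.
By Kepler's third law T = 2π√(a³/μ) = 2π × 7.668×10³ = 4.818×10⁴ s.
= 803.0 minutes.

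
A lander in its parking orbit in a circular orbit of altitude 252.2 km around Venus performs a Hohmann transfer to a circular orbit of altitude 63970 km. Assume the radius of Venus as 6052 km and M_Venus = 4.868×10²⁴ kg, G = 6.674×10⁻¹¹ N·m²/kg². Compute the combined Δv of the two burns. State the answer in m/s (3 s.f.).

μ = GM = 6.674×10⁻¹¹ × 4.868×10²⁴ = 3.249×10¹⁴ m³/s².
r₁ = 6052 + 252.2 = 6304.2 km = 6.3042×10⁶ m.
r₂ = 6052 + 63970 = 70022 km = 7.0022×10⁷ m.
Transfer ellipse a_t = (r₁ + r₂)/2 = 3.816×10⁷ m.
At r₁: circular v_c1 = √(μ/r₁) = 7179 m/s; transfer-periapsis v_p = √[μ(2/r₁ − 1/a_t)] = 9724 m/s.
Δv₁ = v_p − v_c1 = 2545 m/s.
At r₂: circular v_c2 = √(μ/r₂) = 2154 m/s; transfer-apoapsis v_a = √[μ(2/r₂ − 1/a_t)] = 875.5 m/s.
Δv₂ = v_c2 − v_a = 1279 m/s.
Total Δv = Δv₁ + Δv₂ = 3824 m/s.

Δv_total ≈ 3820 m/s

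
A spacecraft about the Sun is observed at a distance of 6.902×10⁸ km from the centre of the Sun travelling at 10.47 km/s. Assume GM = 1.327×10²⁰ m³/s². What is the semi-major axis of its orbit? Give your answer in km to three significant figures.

r = 6.902×10¹¹ m.
Vis-viva rearranged: 1/a = 2/r − v²/μ = 2.898×10⁻¹² − 8.261×10⁻¹³ = 2.072×10⁻¹² m⁻¹.
a = 4.827×10¹¹ m = 4.8271×10⁸ km.

a ≈ 4.83×10⁸ km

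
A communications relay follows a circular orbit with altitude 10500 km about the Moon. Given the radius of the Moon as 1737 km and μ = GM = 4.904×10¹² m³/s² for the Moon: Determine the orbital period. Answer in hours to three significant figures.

r = 1737 + 10500 = 12237 km = 1.2237×10⁷ m.
Kepler's third law: T = 2π√(r³/μ) = 2π√((1.224×10⁷)³ / 4.904×10¹²).
r³/μ = 3.737×10⁸ s², so T = 2π × 1.933×10⁴ = 1.215×10⁵ s.
Converting: 1.215×10⁵ s ÷ 3600 = 33.74 hours.

T ≈ 33.7 hours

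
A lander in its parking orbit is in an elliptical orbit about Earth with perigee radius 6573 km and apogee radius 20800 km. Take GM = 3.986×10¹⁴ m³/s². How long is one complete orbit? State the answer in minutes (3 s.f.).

Semi-major axis a = (r_p + r_a)/2 = (6573.0 + 20800)/2 = 13686 km = 1.369×10⁷ m.
By Kepler's third law T = 2π√(a³/μ) = 2π × 2.536×10³ = 1.593×10⁴ s.
= 265.6 minutes.

T ≈ 266 minutes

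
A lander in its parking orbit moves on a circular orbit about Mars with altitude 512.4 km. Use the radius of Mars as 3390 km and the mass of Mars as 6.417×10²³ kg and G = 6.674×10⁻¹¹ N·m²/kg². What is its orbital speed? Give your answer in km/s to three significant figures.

μ = GM = 6.674×10⁻¹¹ × 6.417×10²³ = 4.283×10¹³ m³/s².
r = 3390 + 512.4 = 3902.4 km = 3.9024×10⁶ m.
For a circular orbit v = √(μ/r) = √(4.283×10¹³ / 3.902×10⁶) = √(1.097×10⁷) = 3313 m/s.
That is 3.313 km/s.

v ≈ 3.31 km/s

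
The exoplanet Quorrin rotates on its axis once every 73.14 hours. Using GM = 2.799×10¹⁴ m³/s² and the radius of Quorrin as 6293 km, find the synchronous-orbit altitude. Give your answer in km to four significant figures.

T = 73.14 hours = 2.633×10⁵ s.
A synchronous orbit has period T, so by Kepler's third law a = (μT²/4π²)^(1/3).
μT²/4π² = 2.799×10¹⁴ × (2.633×10⁵)² / 39.48 = 4.915×10²³ m³.
a = 7.892×10⁷ m = 78920 km.
Altitude h = a − R = 78920 − 6293 = 72627 km.

h_sync ≈ 72630 km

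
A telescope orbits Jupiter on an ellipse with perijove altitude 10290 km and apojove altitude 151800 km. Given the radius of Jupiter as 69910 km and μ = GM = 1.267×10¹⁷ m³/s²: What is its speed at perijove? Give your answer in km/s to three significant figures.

r_p = 69910 + 10290 = 80200 km = 8.0200×10⁷ m.
r_a = 69910 + 151800 = 221710 km = 2.2171×10⁸ m.
Semi-major axis a = (r_p + r_a)/2 = 1.5096×10⁵ km = 1.510×10⁸ m.
Vis-viva: v² = μ(2/r − 1/a) = 1.267×10¹⁷ × (2.494×10⁻⁸ − 6.624×10⁻⁹) = 2.320×10⁹ m²/s².
v = 48170 m/s = 48.17 km/s.

v ≈ 48.2 km/s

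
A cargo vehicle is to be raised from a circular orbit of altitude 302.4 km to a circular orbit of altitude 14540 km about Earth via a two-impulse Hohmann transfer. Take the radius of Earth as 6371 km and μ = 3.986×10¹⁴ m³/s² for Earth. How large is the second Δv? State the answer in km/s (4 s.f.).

Δv ≈ 1.329 km/s

r₁ = 6371 + 302.4 = 6673.4 km = 6.6734×10⁶ m.
r₂ = 6371 + 14540 = 20911 km = 2.0911×10⁷ m.
Transfer ellipse a_t = (r₁ + r₂)/2 = 1.379×10⁷ m.
At r₁: circular v_c1 = √(μ/r₁) = 7728 m/s; transfer-perigee v_p = √[μ(2/r₁ − 1/a_t)] = 9516 m/s.
At r₂: circular v_c2 = √(μ/r₂) = 4366 m/s; transfer-apogee v_a = √[μ(2/r₂ − 1/a_t)] = 3037 m/s.
Δv₂ = v_c2 − v_a = 1329 m/s.
= 1.329 km/s.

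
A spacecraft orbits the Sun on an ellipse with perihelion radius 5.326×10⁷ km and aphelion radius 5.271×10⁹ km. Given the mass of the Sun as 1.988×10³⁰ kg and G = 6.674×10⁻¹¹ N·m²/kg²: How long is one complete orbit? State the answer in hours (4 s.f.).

μ = GM = 6.674×10⁻¹¹ × 1.988×10³⁰ = 1.327×10²⁰ m³/s².
Semi-major axis a = (r_p + r_a)/2 = (5.3260×10⁷ + 5.2710×10⁹)/2 = 2.6621×10⁹ km = 2.662×10¹² m.
By Kepler's third law T = 2π√(a³/μ) = 2π × 3.771×10⁸ = 2.369×10⁹ s.
= 6.581×10⁵ hours.

T ≈ 658100 hours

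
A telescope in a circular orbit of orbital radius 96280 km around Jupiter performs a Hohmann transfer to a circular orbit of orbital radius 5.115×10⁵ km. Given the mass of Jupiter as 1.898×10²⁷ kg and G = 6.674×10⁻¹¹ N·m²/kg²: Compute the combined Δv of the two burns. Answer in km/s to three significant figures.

μ = GM = 6.674×10⁻¹¹ × 1.898×10²⁷ = 1.267×10¹⁷ m³/s².
r₁ = 96280 km = 9.628×10⁷ m.
r₂ = 5.115×10⁵ km = 5.115×10⁸ m.
Transfer ellipse a_t = (r₁ + r₂)/2 = 3.039×10⁸ m.
At r₁: circular v_c1 = √(μ/r₁) = 36270 m/s; transfer-perijove v_p = √[μ(2/r₁ − 1/a_t)] = 47060 m/s.
Δv₁ = v_p − v_c1 = 10790 m/s.
At r₂: circular v_c2 = √(μ/r₂) = 15740 m/s; transfer-apojove v_a = √[μ(2/r₂ − 1/a_t)] = 8858 m/s.
Δv₂ = v_c2 − v_a = 6879 m/s.
Total Δv = Δv₁ + Δv₂ = 17670 m/s = 17.67 km/s.

Δv_total ≈ 17.7 km/s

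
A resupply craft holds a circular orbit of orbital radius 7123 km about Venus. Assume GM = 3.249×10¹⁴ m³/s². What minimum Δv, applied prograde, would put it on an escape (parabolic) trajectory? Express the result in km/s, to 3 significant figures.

r = 7123 km = 7.123×10⁶ m.
Circular speed v_c = √(μ/r) = 6754 m/s.
Escape speed v_esc = √(2μ/r) = √2 × v_c = 9551 m/s.
Δv = v_esc − v_c = 2797 m/s = 2.797 km/s.

Δv ≈ 2.80 km/s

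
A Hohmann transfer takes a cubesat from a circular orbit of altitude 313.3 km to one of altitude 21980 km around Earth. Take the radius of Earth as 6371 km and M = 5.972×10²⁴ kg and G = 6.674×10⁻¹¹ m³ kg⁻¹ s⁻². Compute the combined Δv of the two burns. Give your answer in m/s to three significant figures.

μ = GM = 6.674×10⁻¹¹ × 5.972×10²⁴ = 3.986×10¹⁴ m³/s².
r₁ = 6371 + 313.3 = 6684.3 km = 6.6843×10⁶ m.
r₂ = 6371 + 21980 = 28351 km = 2.8351×10⁷ m.
Transfer ellipse a_t = (r₁ + r₂)/2 = 1.752×10⁷ m.
At r₁: circular v_c1 = √(μ/r₁) = 7722 m/s; transfer-perigee v_p = √[μ(2/r₁ − 1/a_t)] = 9824 m/s.
Δv₁ = v_p − v_c1 = 2102 m/s.
At r₂: circular v_c2 = √(μ/r₂) = 3749 m/s; transfer-apogee v_a = √[μ(2/r₂ − 1/a_t)] = 2316 m/s.
Δv₂ = v_c2 − v_a = 1433 m/s.
Total Δv = Δv₁ + Δv₂ = 3535 m/s.

Δv_total ≈ 3540 m/s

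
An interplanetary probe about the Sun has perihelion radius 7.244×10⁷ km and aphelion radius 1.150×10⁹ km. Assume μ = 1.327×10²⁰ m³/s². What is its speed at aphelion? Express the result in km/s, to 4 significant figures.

v ≈ 3.698 km/s

Semi-major axis a = (r_p + r_a)/2 = 6.1122×10⁸ km = 6.112×10¹¹ m.
Vis-viva: v² = μ(2/r − 1/a) = 1.327×10²⁰ × (1.739×10⁻¹² − 1.636×10⁻¹²) = 1.368×10⁷ m²/s².
v = 3698 m/s = 3.698 km/s.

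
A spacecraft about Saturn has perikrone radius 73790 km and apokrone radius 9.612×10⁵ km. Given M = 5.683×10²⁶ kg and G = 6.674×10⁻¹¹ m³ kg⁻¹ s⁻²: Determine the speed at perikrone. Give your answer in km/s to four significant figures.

μ = GM = 6.674×10⁻¹¹ × 5.683×10²⁶ = 3.793×10¹⁶ m³/s².
Semi-major axis a = (r_p + r_a)/2 = 5.1750×10⁵ km = 5.175×10⁸ m.
Vis-viva: v² = μ(2/r − 1/a) = 3.793×10¹⁶ × (2.710×10⁻⁸ − 1.932×10⁻⁹) = 9.547×10⁸ m²/s².
v = 30900 m/s = 30.90 km/s.

v ≈ 30.90 km/s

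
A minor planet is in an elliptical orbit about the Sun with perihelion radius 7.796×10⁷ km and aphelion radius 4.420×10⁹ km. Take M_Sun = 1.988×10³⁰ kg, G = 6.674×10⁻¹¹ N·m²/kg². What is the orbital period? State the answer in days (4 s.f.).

T ≈ 21290 days

μ = GM = 6.674×10⁻¹¹ × 1.988×10³⁰ = 1.327×10²⁰ m³/s².
Semi-major axis a = (r_p + r_a)/2 = (7.7960×10⁷ + 4.4200×10⁹)/2 = 2.2490×10⁹ km = 2.249×10¹² m.
By Kepler's third law T = 2π√(a³/μ) = 2π × 2.928×10⁸ = 1.840×10⁹ s.
= 21290 days.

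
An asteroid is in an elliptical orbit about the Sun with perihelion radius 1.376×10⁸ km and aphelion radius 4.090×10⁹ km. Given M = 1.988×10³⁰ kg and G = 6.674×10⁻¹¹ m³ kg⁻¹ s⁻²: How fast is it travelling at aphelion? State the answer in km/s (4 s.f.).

μ = GM = 6.674×10⁻¹¹ × 1.988×10³⁰ = 1.327×10²⁰ m³/s².
Semi-major axis a = (r_p + r_a)/2 = 2.1138×10⁹ km = 2.114×10¹² m.
Vis-viva: v² = μ(2/r − 1/a) = 1.327×10²⁰ × (4.890×10⁻¹³ − 4.731×10⁻¹³) = 2.112×10⁶ m²/s².
v = 1453 m/s = 1.453 km/s.

v ≈ 1.453 km/s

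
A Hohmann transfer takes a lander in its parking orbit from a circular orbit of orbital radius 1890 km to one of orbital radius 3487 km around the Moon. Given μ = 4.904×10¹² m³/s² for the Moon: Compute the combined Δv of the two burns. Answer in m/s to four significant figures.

Δv_total ≈ 415.3 m/s

r₁ = 1890 km = 1.890×10⁶ m.
r₂ = 3487 km = 3.487×10⁶ m.
Transfer ellipse a_t = (r₁ + r₂)/2 = 2.688×10⁶ m.
At r₁: circular v_c1 = √(μ/r₁) = 1611 m/s; transfer-perilune v_p = √[μ(2/r₁ − 1/a_t)] = 1834 m/s.
Δv₁ = v_p − v_c1 = 223.7 m/s.
At r₂: circular v_c2 = √(μ/r₂) = 1186 m/s; transfer-apolune v_a = √[μ(2/r₂ − 1/a_t)] = 994.3 m/s.
Δv₂ = v_c2 − v_a = 191.6 m/s.
Total Δv = Δv₁ + Δv₂ = 415.3 m/s.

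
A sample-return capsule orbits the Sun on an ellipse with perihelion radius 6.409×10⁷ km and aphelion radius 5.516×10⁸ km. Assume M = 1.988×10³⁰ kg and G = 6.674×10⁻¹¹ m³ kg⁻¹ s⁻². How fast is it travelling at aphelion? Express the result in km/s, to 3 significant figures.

v ≈ 7.08 km/s

μ = GM = 6.674×10⁻¹¹ × 1.988×10³⁰ = 1.327×10²⁰ m³/s².
Semi-major axis a = (r_p + r_a)/2 = 3.0784×10⁸ km = 3.078×10¹¹ m.
Vis-viva: v² = μ(2/r − 1/a) = 1.327×10²⁰ × (3.626×10⁻¹² − 3.248×10⁻¹²) = 5.008×10⁷ m²/s².
v = 7076 m/s = 7.076 km/s.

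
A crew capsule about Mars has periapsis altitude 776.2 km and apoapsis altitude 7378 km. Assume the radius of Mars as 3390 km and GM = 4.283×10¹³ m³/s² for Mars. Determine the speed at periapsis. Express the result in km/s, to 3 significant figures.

v ≈ 3.85 km/s

r_p = 3390 + 776.2 = 4166.2 km = 4.1662×10⁶ m.
r_a = 3390 + 7378 = 10768 km = 1.0768×10⁷ m.
Semi-major axis a = (r_p + r_a)/2 = 7467.1 km = 7.467×10⁶ m.
Vis-viva: v² = μ(2/r − 1/a) = 4.283×10¹³ × (4.801×10⁻⁷ − 1.339×10⁻⁷) = 1.482×10⁷ m²/s².
v = 3850 m/s = 3.850 km/s.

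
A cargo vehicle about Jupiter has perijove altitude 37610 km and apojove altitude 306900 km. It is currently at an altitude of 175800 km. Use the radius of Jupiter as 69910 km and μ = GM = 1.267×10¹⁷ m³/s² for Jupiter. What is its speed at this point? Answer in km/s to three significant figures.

v ≈ 22.5 km/s

r_p = 69910 + 37610 = 107520 km = 1.0752×10⁸ m.
r_a = 69910 + 306900 = 376810 km = 3.7681×10⁸ m.
r = 69910 + 175800 = 2.4571×10⁵ km = 2.457×10⁸ m.
Semi-major axis a = (r_p + r_a)/2 = 2.4216×10⁵ km = 2.422×10⁸ m.
Vis-viva: v² = μ(2/r − 1/a) = 1.267×10¹⁷ × (8.140×10⁻⁹ − 4.129×10⁻⁹) = 5.081×10⁸ m²/s².
v = 22540 m/s = 22.54 km/s.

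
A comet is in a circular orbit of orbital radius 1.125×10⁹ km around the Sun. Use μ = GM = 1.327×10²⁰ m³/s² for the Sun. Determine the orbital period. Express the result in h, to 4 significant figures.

T ≈ 180800 h

r = 1.125×10⁹ km = 1.125×10¹² m.
Kepler's third law: T = 2π√(r³/μ) = 2π√((1.125×10¹²)³ / 1.327×10²⁰).
r³/μ = 1.073×10¹⁶ s², so T = 2π × 1.036×10⁸ = 6.508×10⁸ s.
Converting: 6.508×10⁸ s ÷ 3600 = 1.808×10⁵ h.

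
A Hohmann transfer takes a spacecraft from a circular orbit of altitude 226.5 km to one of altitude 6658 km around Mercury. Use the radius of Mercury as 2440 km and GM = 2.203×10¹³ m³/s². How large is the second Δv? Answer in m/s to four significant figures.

Δv ≈ 508.4 m/s

r₁ = 2440 + 226.5 = 2666.5 km = 2.6665×10⁶ m.
r₂ = 2440 + 6658 = 9098.0 km = 9.0980×10⁶ m.
Transfer ellipse a_t = (r₁ + r₂)/2 = 5.882×10⁶ m.
At r₁: circular v_c1 = √(μ/r₁) = 2874 m/s; transfer-periherm v_p = √[μ(2/r₁ − 1/a_t)] = 3575 m/s.
At r₂: circular v_c2 = √(μ/r₂) = 1556 m/s; transfer-apoherm v_a = √[μ(2/r₂ − 1/a_t)] = 1048 m/s.
Δv₂ = v_c2 − v_a = 508.4 m/s.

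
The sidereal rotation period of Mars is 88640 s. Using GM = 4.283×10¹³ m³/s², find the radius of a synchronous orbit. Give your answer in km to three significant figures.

r_sync ≈ 20400 km

A synchronous orbit has period T, so by Kepler's third law a = (μT²/4π²)^(1/3).
μT²/4π² = 4.283×10¹³ × (8.864×10⁴)² / 39.48 = 8.524×10²¹ m³.
a = 2.043×10⁷ m = 20428 km.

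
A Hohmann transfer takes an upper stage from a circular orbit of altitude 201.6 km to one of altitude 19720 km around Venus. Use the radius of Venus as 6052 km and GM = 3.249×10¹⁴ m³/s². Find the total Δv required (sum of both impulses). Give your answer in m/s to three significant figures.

Δv_total ≈ 3270 m/s

r₁ = 6052 + 201.6 = 6253.6 km = 6.2536×10⁶ m.
r₂ = 6052 + 19720 = 25772 km = 2.5772×10⁷ m.
Transfer ellipse a_t = (r₁ + r₂)/2 = 1.601×10⁷ m.
At r₁: circular v_c1 = √(μ/r₁) = 7208 m/s; transfer-periapsis v_p = √[μ(2/r₁ − 1/a_t)] = 9144 m/s.
Δv₁ = v_p − v_c1 = 1936 m/s.
At r₂: circular v_c2 = √(μ/r₂) = 3551 m/s; transfer-apoapsis v_a = √[μ(2/r₂ − 1/a_t)] = 2219 m/s.
Δv₂ = v_c2 − v_a = 1332 m/s.
Total Δv = Δv₁ + Δv₂ = 3268 m/s.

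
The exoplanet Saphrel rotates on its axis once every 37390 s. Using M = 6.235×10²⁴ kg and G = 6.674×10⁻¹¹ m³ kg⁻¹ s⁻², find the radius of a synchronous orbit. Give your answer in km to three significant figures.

μ = GM = 6.674×10⁻¹¹ × 6.235×10²⁴ = 4.161×10¹⁴ m³/s².
A synchronous orbit has period T, so by Kepler's third law a = (μT²/4π²)^(1/3).
μT²/4π² = 4.161×10¹⁴ × (3.739×10⁴)² / 39.48 = 1.474×10²² m³.
a = 2.452×10⁷ m = 24516 km.

r_sync ≈ 24500 km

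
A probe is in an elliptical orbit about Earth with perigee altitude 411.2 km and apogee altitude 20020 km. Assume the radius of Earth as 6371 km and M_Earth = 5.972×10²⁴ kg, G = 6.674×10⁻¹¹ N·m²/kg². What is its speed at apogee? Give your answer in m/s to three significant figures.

μ = GM = 6.674×10⁻¹¹ × 5.972×10²⁴ = 3.986×10¹⁴ m³/s².
r_p = 6371 + 411.2 = 6782.2 km = 6.7822×10⁶ m.
r_a = 6371 + 20020 = 26391 km = 2.6391×10⁷ m.
Semi-major axis a = (r_p + r_a)/2 = 16587 km = 1.659×10⁷ m.
Vis-viva: v² = μ(2/r − 1/a) = 3.986×10¹⁴ × (7.578×10⁻⁸ − 6.029×10⁻⁸) = 6.175×10⁶ m²/s².
v = 2485 m/s.

v ≈ 2490 m/s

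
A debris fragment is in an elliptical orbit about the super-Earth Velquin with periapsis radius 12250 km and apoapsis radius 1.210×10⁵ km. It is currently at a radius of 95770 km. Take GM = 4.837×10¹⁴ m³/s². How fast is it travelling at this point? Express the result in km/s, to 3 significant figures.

v ≈ 1.69 km/s

Semi-major axis a = (r_p + r_a)/2 = 66625 km = 6.662×10⁷ m.
Vis-viva: v² = μ(2/r − 1/a) = 4.837×10¹⁴ × (2.088×10⁻⁸ − 1.501×10⁻⁸) = 2.841×10⁶ m²/s².
v = 1686 m/s = 1.686 km/s.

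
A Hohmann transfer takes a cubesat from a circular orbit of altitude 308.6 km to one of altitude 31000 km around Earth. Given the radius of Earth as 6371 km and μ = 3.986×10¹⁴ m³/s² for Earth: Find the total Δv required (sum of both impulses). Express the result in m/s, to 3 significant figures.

r₁ = 6371 + 308.6 = 6679.6 km = 6.6796×10⁶ m.
r₂ = 6371 + 31000 = 37371 km = 3.7371×10⁷ m.
Transfer ellipse a_t = (r₁ + r₂)/2 = 2.203×10⁷ m.
At r₁: circular v_c1 = √(μ/r₁) = 7725 m/s; transfer-perigee v_p = √[μ(2/r₁ − 1/a_t)] = 10060 m/s.
Δv₁ = v_p − v_c1 = 2337 m/s.
At r₂: circular v_c2 = √(μ/r₂) = 3266 m/s; transfer-apogee v_a = √[μ(2/r₂ − 1/a_t)] = 1799 m/s.
Δv₂ = v_c2 − v_a = 1467 m/s.
Total Δv = Δv₁ + Δv₂ = 3805 m/s.

Δv_total ≈ 3800 m/s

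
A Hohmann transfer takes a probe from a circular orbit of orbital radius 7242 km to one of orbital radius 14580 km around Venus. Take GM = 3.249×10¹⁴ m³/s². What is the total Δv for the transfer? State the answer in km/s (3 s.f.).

Δv_total ≈ 1.92 km/s

r₁ = 7242 km = 7.242×10⁶ m.
r₂ = 14580 km = 1.458×10⁷ m.
Transfer ellipse a_t = (r₁ + r₂)/2 = 1.091×10⁷ m.
At r₁: circular v_c1 = √(μ/r₁) = 6698 m/s; transfer-periapsis v_p = √[μ(2/r₁ − 1/a_t)] = 7743 m/s.
Δv₁ = v_p − v_c1 = 1045 m/s.
At r₂: circular v_c2 = √(μ/r₂) = 4721 m/s; transfer-apoapsis v_a = √[μ(2/r₂ − 1/a_t)] = 3846 m/s.
Δv₂ = v_c2 − v_a = 874.7 m/s.
Total Δv = Δv₁ + Δv₂ = 1919 m/s = 1.919 km/s.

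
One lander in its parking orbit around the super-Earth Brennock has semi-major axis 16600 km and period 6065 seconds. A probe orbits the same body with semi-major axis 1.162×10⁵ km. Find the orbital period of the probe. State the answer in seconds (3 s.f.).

Kepler's third law: T² ∝ a³, so T₂ = T₁ (a₂/a₁)^(3/2).
a₂/a₁ = 7.000, (a₂/a₁)^(3/2) = 18.52.
T₂ = 6065 × 18.52 = 1.123×10⁵ seconds.

T₂ ≈ 1.12×10⁵ seconds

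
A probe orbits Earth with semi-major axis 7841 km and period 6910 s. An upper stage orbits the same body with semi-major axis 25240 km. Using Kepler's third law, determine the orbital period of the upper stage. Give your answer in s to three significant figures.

T₂ ≈ 39900 s

Kepler's third law: T² ∝ a³, so T₂ = T₁ (a₂/a₁)^(3/2).
a₂/a₁ = 3.219, (a₂/a₁)^(3/2) = 5.775.
T₂ = 6910 × 5.775 = 39910 s.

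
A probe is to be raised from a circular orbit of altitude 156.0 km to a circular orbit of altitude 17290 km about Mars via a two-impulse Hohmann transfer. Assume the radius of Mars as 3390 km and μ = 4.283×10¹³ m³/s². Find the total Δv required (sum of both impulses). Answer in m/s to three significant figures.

Δv_total ≈ 1730 m/s

r₁ = 3390 + 156.0 = 3546.0 km = 3.5460×10⁶ m.
r₂ = 3390 + 17290 = 20680 km = 2.0680×10⁷ m.
Transfer ellipse a_t = (r₁ + r₂)/2 = 1.211×10⁷ m.
At r₁: circular v_c1 = √(μ/r₁) = 3475 m/s; transfer-periapsis v_p = √[μ(2/r₁ − 1/a_t)] = 4541 m/s.
Δv₁ = v_p − v_c1 = 1066 m/s.
At r₂: circular v_c2 = √(μ/r₂) = 1439 m/s; transfer-apoapsis v_a = √[μ(2/r₂ − 1/a_t)] = 778.6 m/s.
Δv₂ = v_c2 − v_a = 660.5 m/s.
Total Δv = Δv₁ + Δv₂ = 1726 m/s.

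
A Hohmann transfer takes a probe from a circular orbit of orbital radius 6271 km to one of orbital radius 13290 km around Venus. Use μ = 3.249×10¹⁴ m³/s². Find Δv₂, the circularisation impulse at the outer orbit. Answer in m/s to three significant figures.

Δv ≈ 985 m/s

r₁ = 6271 km = 6.271×10⁶ m.
r₂ = 13290 km = 1.329×10⁷ m.
Transfer ellipse a_t = (r₁ + r₂)/2 = 9.780×10⁶ m.
At r₁: circular v_c1 = √(μ/r₁) = 7198 m/s; transfer-periapsis v_p = √[μ(2/r₁ − 1/a_t)] = 8391 m/s.
At r₂: circular v_c2 = √(μ/r₂) = 4944 m/s; transfer-apoapsis v_a = √[μ(2/r₂ − 1/a_t)] = 3959 m/s.
Δv₂ = v_c2 − v_a = 985.3 m/s.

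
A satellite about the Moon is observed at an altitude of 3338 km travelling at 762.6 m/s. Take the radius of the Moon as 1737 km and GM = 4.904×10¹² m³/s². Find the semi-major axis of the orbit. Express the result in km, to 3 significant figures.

a ≈ 3630 km

r = 1737 + 3338 = 5075.0 km = 5.075×10⁶ m.
Vis-viva rearranged: 1/a = 2/r − v²/μ = 3.941×10⁻⁷ − 1.186×10⁻⁷ = 2.755×10⁻⁷ m⁻¹.
a = 3.630×10⁶ m = 3629.8 km.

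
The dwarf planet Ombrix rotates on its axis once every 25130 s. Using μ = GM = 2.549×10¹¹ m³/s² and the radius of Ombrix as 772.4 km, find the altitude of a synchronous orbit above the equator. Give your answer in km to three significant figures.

h_sync ≈ 825 km

A synchronous orbit has period T, so by Kepler's third law a = (μT²/4π²)^(1/3).
μT²/4π² = 2.549×10¹¹ × (2.513×10⁴)² / 39.48 = 4.078×10¹⁸ m³.
a = 1.598×10⁶ m = 1597.6 km.
Altitude h = a − R = 1597.6 − 772.4 = 825.19 km.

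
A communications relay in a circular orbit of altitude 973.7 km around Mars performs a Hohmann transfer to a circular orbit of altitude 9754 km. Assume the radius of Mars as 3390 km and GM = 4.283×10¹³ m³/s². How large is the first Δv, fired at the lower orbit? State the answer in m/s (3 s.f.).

r₁ = 3390 + 973.7 = 4363.7 km = 4.3637×10⁶ m.
r₂ = 3390 + 9754 = 13144 km = 1.3144×10⁷ m.
Transfer ellipse a_t = (r₁ + r₂)/2 = 8.754×10⁶ m.
At r₁: circular v_c1 = √(μ/r₁) = 3133 m/s; transfer-periapsis v_p = √[μ(2/r₁ − 1/a_t)] = 3839 m/s.
Δv₁ = v_p − v_c1 = 706.0 m/s.

Δv ≈ 706 m/s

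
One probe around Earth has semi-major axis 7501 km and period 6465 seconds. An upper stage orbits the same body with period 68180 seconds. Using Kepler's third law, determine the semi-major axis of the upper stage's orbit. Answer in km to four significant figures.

Kepler's third law: a³ ∝ T², so a₂ = a₁ (T₂/T₁)^(2/3).
T₂/T₁ = 10.55, (T₂/T₁)^(2/3) = 4.809.
a₂ = 7501 × 4.809 = 36070 km.

a₂ ≈ 36070 km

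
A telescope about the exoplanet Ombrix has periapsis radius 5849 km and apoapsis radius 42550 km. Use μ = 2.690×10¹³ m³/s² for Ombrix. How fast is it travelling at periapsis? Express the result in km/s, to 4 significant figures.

v ≈ 2.844 km/s

Semi-major axis a = (r_p + r_a)/2 = 24200 km = 2.420×10⁷ m.
Vis-viva: v² = μ(2/r − 1/a) = 2.690×10¹³ × (3.419×10⁻⁷ − 4.132×10⁻⁸) = 8.087×10⁶ m²/s².
v = 2844 m/s = 2.844 km/s.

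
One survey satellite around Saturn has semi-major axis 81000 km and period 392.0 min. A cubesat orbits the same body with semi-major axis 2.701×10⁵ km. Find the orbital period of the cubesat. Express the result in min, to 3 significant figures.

Kepler's third law: T² ∝ a³, so T₂ = T₁ (a₂/a₁)^(3/2).
a₂/a₁ = 3.335, (a₂/a₁)^(3/2) = 6.089.
T₂ = 392.0 × 6.089 = 2387 min.

T₂ ≈ 2390 min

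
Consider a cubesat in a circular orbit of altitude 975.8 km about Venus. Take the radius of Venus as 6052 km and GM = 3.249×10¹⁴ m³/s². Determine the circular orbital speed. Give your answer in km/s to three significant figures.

v ≈ 6.80 km/s

r = 6052 + 975.8 = 7027.8 km = 7.0278×10⁶ m.
For a circular orbit v = √(μ/r) = √(3.249×10¹⁴ / 7.028×10⁶) = √(4.623×10⁷) = 6799 m/s.
That is 6.799 km/s.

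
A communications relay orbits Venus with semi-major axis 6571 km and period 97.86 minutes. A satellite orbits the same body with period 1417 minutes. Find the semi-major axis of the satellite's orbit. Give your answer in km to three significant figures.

Kepler's third law: a³ ∝ T², so a₂ = a₁ (T₂/T₁)^(2/3).
T₂/T₁ = 14.48, (T₂/T₁)^(2/3) = 5.941.
a₂ = 6571 × 5.941 = 39040 km.

a₂ ≈ 39000 km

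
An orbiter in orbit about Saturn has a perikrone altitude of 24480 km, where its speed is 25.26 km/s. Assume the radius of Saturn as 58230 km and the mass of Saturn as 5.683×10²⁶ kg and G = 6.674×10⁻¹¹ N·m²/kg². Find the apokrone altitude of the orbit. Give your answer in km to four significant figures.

μ = GM = 6.674×10⁻¹¹ × 5.683×10²⁶ = 3.793×10¹⁶ m³/s².
r_p = 58230 + 24480 = 82710 km = 8.271×10⁷ m.
Specific energy ε = v²/2 − μ/r = -1.395×10⁸ J/kg, so a = −μ/(2ε) = 1.359×10⁸ m.
The apsides satisfy r_p + r_a = 2a, so the apokrone radius is 2a − r_p = 1.891×10⁸ m = 1.8911×10⁵ km.
Apokrone altitude = 1.8911×10⁵ − 58230 = 1.3088×10⁵ km.

apokrone altitude ≈ 1.309×10⁵ km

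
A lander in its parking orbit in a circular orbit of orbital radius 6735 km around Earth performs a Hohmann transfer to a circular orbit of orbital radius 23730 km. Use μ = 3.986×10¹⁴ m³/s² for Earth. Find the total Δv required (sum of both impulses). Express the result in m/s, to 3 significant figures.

Δv_total ≈ 3280 m/s

r₁ = 6735 km = 6.735×10⁶ m.
r₂ = 23730 km = 2.373×10⁷ m.
Transfer ellipse a_t = (r₁ + r₂)/2 = 1.523×10⁷ m.
At r₁: circular v_c1 = √(μ/r₁) = 7693 m/s; transfer-perigee v_p = √[μ(2/r₁ − 1/a_t)] = 9602 m/s.
Δv₁ = v_p − v_c1 = 1909 m/s.
At r₂: circular v_c2 = √(μ/r₂) = 4098 m/s; transfer-apogee v_a = √[μ(2/r₂ − 1/a_t)] = 2725 m/s.
Δv₂ = v_c2 − v_a = 1373 m/s.
Total Δv = Δv₁ + Δv₂ = 3282 m/s.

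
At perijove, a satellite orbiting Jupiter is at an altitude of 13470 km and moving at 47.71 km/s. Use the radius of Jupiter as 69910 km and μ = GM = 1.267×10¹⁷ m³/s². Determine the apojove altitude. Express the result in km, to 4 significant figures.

r_p = 69910 + 13470 = 83380 km = 8.338×10⁷ m.
Specific energy ε = v²/2 − μ/r = -3.814×10⁸ J/kg, so a = −μ/(2ε) = 1.661×10⁸ m.
The apsides satisfy r_p + r_a = 2a, so the apojove radius is 2a − r_p = 2.488×10⁸ m = 2.4879×10⁵ km.
Apojove altitude = 2.4879×10⁵ − 69910 = 1.7888×10⁵ km.

apojove altitude ≈ 1.789×10⁵ km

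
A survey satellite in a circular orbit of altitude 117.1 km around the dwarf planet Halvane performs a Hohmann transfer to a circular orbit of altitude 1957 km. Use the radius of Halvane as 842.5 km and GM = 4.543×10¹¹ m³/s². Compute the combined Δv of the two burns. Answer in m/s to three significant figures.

r₁ = 842.5 + 117.1 = 959.60 km = 9.5960×10⁵ m.
r₂ = 842.5 + 1957 = 2799.5 km = 2.7995×10⁶ m.
Transfer ellipse a_t = (r₁ + r₂)/2 = 1.880×10⁶ m.
At r₁: circular v_c1 = √(μ/r₁) = 688.1 m/s; transfer-periapsis v_p = √[μ(2/r₁ − 1/a_t)] = 839.7 m/s.
Δv₁ = v_p − v_c1 = 151.7 m/s.
At r₂: circular v_c2 = √(μ/r₂) = 402.8 m/s; transfer-apoapsis v_a = √[μ(2/r₂ − 1/a_t)] = 287.8 m/s.
Δv₂ = v_c2 − v_a = 115.0 m/s.
Total Δv = Δv₁ + Δv₂ = 266.7 m/s.

Δv_total ≈ 267 m/s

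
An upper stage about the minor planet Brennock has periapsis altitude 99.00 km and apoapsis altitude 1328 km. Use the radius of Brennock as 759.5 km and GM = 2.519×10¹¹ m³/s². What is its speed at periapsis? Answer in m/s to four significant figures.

v ≈ 644.8 m/s

r_p = 759.5 + 99.00 = 858.50 km = 8.5850×10⁵ m.
r_a = 759.5 + 1328 = 2087.5 km = 2.0875×10⁶ m.
Semi-major axis a = (r_p + r_a)/2 = 1473.0 km = 1.473×10⁶ m.
Vis-viva: v² = μ(2/r − 1/a) = 2.519×10¹¹ × (2.330×10⁻⁶ − 6.789×10⁻⁷) = 4.158×10⁵ m²/s².
v = 644.8 m/s.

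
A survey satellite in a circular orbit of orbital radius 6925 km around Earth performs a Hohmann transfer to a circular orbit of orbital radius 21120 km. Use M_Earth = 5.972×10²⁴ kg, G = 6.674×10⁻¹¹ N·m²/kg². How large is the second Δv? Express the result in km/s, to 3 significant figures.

Δv ≈ 1.29 km/s

μ = GM = 6.674×10⁻¹¹ × 5.972×10²⁴ = 3.986×10¹⁴ m³/s².
r₁ = 6925 km = 6.925×10⁶ m.
r₂ = 21120 km = 2.112×10⁷ m.
Transfer ellipse a_t = (r₁ + r₂)/2 = 1.402×10⁷ m.
At r₁: circular v_c1 = √(μ/r₁) = 7587 m/s; transfer-perigee v_p = √[μ(2/r₁ − 1/a_t)] = 9311 m/s.
At r₂: circular v_c2 = √(μ/r₂) = 4344 m/s; transfer-apogee v_a = √[μ(2/r₂ − 1/a_t)] = 3053 m/s.
Δv₂ = v_c2 − v_a = 1291 m/s.
= 1.291 km/s.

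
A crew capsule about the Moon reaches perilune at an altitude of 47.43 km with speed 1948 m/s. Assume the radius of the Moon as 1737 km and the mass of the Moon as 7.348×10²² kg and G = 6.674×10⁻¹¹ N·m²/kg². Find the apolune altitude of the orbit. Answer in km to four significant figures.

μ = GM = 6.674×10⁻¹¹ × 7.348×10²² = 4.904×10¹² m³/s².
r_p = 1737 + 47.43 = 1784.4 km = 1.784×10⁶ m.
Specific energy ε = v²/2 − μ/r = -8.509×10⁵ J/kg, so a = −μ/(2ε) = 2.882×10⁶ m.
The apsides satisfy r_p + r_a = 2a, so the apolune radius is 2a − r_p = 3.979×10⁶ m = 3979.0 km.
Apolune altitude = 3979.0 − 1737 = 2242.0 km.

apolune altitude ≈ 2242 km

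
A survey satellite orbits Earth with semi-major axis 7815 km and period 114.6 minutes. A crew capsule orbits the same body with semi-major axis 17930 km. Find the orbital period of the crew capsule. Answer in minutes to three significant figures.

Kepler's third law: T² ∝ a³, so T₂ = T₁ (a₂/a₁)^(3/2).
a₂/a₁ = 2.294, (a₂/a₁)^(3/2) = 3.475.
T₂ = 114.6 × 3.475 = 398.3 minutes.

T₂ ≈ 398 minutes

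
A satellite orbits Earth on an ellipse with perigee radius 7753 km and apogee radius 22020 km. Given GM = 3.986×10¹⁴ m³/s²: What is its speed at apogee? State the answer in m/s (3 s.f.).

Semi-major axis a = (r_p + r_a)/2 = 14886 km = 1.489×10⁷ m.
Vis-viva: v² = μ(2/r − 1/a) = 3.986×10¹⁴ × (9.083×10⁻⁸ − 6.717×10⁻⁸) = 9.428×10⁶ m²/s².
v = 3070 m/s.

v ≈ 3070 m/s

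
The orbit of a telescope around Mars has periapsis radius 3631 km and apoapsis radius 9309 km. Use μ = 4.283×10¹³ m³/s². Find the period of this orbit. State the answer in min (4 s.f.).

Semi-major axis a = (r_p + r_a)/2 = (3631.0 + 9309.0)/2 = 6470.0 km = 6.470×10⁶ m.
By Kepler's third law T = 2π√(a³/μ) = 2π × 2.515×10³ = 1.580×10⁴ s.
= 263.3 min.

T ≈ 263.3 min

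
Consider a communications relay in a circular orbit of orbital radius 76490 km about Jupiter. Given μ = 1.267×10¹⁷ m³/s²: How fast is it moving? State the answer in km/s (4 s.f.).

r = 76490 km = 7.649×10⁷ m.
For a circular orbit v = √(μ/r) = √(1.267×10¹⁷ / 7.649×10⁷) = √(1.656×10⁹) = 40700 m/s.
That is 40.70 km/s.

v ≈ 40.70 km/s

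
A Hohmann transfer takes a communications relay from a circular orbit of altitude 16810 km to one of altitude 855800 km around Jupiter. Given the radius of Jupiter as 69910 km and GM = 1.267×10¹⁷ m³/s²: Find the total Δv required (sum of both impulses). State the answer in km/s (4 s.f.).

r₁ = 69910 + 16810 = 86720 km = 8.6720×10⁷ m.
r₂ = 69910 + 855800 = 925710 km = 9.2571×10⁸ m.
Transfer ellipse a_t = (r₁ + r₂)/2 = 5.062×10⁸ m.
At r₁: circular v_c1 = √(μ/r₁) = 38220 m/s; transfer-perijove v_p = √[μ(2/r₁ − 1/a_t)] = 51690 m/s.
Δv₁ = v_p − v_c1 = 13470 m/s.
At r₂: circular v_c2 = √(μ/r₂) = 11700 m/s; transfer-apojove v_a = √[μ(2/r₂ − 1/a_t)] = 4842 m/s.
Δv₂ = v_c2 − v_a = 6857 m/s.
Total Δv = Δv₁ + Δv₂ = 20320 m/s = 20.32 km/s.

Δv_total ≈ 20.32 km/s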